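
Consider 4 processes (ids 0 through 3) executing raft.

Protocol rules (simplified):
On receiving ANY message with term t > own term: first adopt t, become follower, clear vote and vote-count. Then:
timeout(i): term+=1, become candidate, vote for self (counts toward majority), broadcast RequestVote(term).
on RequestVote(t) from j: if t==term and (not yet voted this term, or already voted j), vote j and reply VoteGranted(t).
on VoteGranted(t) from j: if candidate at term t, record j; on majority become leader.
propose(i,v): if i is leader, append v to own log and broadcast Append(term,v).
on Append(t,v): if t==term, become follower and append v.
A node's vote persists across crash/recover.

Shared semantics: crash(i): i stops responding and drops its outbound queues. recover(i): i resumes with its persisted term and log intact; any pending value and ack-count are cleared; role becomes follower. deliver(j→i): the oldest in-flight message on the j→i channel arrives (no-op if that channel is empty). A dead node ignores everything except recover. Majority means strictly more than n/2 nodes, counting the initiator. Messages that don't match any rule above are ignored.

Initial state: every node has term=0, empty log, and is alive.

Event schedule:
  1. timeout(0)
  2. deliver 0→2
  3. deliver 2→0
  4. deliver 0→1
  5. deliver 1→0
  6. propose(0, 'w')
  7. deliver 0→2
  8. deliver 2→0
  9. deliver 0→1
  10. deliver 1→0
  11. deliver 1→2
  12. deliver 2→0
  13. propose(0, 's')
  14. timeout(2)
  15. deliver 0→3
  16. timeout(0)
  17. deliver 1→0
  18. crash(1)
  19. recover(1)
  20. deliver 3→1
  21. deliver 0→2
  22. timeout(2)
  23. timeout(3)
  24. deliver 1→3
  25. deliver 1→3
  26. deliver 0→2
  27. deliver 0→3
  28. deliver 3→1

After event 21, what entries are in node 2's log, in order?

w

step 1 timeout(0): 0={cand,t=1,log=-}
step 2 deliver 0→2: 2={foll,t=1,log=-}
step 3 deliver 2→0: —
step 4 deliver 0→1: 1={foll,t=1,log=-}
step 5 deliver 1→0: 0={lead,t=1,log=-}
step 6 propose(0,'w'): 0={lead,t=1,log=w}
step 7 deliver 0→2: 2={foll,t=1,log=w}
step 8 deliver 2→0: —
step 9 deliver 0→1: 1={foll,t=1,log=w}
step 10 deliver 1→0: —
step 11 deliver 1→2: —
step 12 deliver 2→0: —
step 13 propose(0,'s'): 0={lead,t=1,log=w,s}
step 14 timeout(2): 2={cand,t=2,log=w}
step 15 deliver 0→3: 3={foll,t=1,log=-}
step 16 timeout(0): 0={cand,t=2,log=w,s}
step 17 deliver 1→0: —
step 18 crash(1): 1={✗foll,t=1,log=w}
step 19 recover(1): 1={foll,t=1,log=w}
step 20 deliver 3→1: —
step 21 deliver 0→2: —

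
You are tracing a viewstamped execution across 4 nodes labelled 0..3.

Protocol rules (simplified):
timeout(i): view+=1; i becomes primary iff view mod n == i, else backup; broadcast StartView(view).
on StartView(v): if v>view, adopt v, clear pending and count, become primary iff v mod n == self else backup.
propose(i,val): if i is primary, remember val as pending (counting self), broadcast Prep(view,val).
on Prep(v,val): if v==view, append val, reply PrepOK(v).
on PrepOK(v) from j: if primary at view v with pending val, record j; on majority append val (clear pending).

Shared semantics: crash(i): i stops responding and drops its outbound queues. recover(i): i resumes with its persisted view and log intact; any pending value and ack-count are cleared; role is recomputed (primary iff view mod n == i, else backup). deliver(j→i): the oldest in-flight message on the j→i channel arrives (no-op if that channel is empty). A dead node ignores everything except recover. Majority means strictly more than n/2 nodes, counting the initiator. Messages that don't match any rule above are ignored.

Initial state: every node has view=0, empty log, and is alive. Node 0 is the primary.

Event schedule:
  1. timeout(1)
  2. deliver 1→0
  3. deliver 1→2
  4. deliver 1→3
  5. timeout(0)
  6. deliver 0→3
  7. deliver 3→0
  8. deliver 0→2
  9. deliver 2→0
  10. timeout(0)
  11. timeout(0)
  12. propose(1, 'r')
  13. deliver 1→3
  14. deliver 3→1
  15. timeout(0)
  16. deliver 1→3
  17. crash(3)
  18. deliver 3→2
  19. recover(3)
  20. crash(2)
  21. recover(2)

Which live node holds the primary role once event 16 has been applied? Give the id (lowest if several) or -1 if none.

[1] timeout(1) → N1(prim v1 [-])
[2] deliver 1→0 → N0(back v1 [-])
[3] deliver 1→2 → N2(back v1 [-])
[4] deliver 1→3 → N3(back v1 [-])
[5] timeout(0) → N0(back v2 [-])
[6] deliver 0→3 → N3(back v2 [-])
[7] deliver 3→0 → ∅
[8] deliver 0→2 → N2(prim v2 [-])
[9] deliver 2→0 → ∅
[10] timeout(0) → N0(back v3 [-])
[11] timeout(0) → N0(prim v4 [-])
[12] propose(1,'r') → ∅
[13] deliver 1→3 → ∅
[14] deliver 3→1 → ∅
[15] timeout(0) → N0(back v5 [-])
[16] deliver 1→3 → ∅

1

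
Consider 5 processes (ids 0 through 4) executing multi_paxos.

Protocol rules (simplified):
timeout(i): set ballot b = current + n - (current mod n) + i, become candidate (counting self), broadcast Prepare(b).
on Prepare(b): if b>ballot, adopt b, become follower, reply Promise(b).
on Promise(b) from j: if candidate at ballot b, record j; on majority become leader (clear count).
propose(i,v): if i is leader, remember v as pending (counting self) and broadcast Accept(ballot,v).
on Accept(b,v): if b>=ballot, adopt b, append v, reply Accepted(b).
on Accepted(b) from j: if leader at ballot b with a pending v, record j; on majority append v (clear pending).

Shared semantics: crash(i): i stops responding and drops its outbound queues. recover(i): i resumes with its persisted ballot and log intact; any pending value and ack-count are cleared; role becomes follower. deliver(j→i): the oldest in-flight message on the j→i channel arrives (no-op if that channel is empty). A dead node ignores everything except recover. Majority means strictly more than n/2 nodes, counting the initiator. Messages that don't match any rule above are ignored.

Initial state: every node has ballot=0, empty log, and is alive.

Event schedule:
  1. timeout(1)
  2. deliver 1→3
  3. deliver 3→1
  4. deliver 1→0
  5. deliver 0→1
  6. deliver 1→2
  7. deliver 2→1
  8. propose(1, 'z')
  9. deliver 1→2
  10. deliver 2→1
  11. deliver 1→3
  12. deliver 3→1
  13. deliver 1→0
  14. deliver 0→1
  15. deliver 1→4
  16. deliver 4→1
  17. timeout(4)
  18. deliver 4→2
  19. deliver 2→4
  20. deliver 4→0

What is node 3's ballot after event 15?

6

after 1 — timeout(1): n1:cand/b6/[-]
after 2 — deliver 1→3: n3:foll/b6/[-]
after 3 — deliver 3→1: ·
after 4 — deliver 1→0: n0:foll/b6/[-]
after 5 — deliver 0→1: n1:lead/b6/[-]
after 6 — deliver 1→2: n2:foll/b6/[-]
after 7 — deliver 2→1: ·
after 8 — propose(1,'z'): ·
after 9 — deliver 1→2: n2:foll/b6/[z]
after 10 — deliver 2→1: ·
after 11 — deliver 1→3: n3:foll/b6/[z]
after 12 — deliver 3→1: n1:lead/b6/[z]
after 13 — deliver 1→0: n0:foll/b6/[z]
after 14 — deliver 0→1: ·
after 15 — deliver 1→4: n4:foll/b6/[-]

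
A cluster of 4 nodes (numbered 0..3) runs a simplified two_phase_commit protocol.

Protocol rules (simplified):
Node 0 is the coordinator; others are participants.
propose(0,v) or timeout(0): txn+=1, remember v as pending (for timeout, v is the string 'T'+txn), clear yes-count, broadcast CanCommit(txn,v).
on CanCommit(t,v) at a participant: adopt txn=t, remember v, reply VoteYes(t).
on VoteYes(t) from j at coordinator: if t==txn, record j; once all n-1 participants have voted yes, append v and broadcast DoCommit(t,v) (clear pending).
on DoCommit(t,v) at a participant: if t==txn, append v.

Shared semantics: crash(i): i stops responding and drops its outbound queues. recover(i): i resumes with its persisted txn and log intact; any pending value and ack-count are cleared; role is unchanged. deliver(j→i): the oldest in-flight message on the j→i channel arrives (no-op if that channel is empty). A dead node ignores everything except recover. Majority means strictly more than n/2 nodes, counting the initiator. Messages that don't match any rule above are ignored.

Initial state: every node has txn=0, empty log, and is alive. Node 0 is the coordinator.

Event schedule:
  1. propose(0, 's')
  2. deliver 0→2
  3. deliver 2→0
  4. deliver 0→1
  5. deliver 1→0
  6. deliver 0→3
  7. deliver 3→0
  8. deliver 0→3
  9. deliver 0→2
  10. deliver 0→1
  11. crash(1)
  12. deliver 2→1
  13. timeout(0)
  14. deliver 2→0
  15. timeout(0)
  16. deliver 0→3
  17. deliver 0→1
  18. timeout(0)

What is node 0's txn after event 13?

2

e1 propose(0,'s'): 0[coor,t=1,-]
e2 deliver 0→2: 2[part,t=1,-]
e3 deliver 2→0: ·
e4 deliver 0→1: 1[part,t=1,-]
e5 deliver 1→0: ·
e6 deliver 0→3: 3[part,t=1,-]
e7 deliver 3→0: 0[coor,t=1,s]
e8 deliver 0→3: 3[part,t=1,s]
e9 deliver 0→2: 2[part,t=1,s]
e10 deliver 0→1: 1[part,t=1,s]
e11 crash(1): 1[✗part,t=1,s]
e12 deliver 2→1: ·
e13 timeout(0): 0[coor,t=2,s]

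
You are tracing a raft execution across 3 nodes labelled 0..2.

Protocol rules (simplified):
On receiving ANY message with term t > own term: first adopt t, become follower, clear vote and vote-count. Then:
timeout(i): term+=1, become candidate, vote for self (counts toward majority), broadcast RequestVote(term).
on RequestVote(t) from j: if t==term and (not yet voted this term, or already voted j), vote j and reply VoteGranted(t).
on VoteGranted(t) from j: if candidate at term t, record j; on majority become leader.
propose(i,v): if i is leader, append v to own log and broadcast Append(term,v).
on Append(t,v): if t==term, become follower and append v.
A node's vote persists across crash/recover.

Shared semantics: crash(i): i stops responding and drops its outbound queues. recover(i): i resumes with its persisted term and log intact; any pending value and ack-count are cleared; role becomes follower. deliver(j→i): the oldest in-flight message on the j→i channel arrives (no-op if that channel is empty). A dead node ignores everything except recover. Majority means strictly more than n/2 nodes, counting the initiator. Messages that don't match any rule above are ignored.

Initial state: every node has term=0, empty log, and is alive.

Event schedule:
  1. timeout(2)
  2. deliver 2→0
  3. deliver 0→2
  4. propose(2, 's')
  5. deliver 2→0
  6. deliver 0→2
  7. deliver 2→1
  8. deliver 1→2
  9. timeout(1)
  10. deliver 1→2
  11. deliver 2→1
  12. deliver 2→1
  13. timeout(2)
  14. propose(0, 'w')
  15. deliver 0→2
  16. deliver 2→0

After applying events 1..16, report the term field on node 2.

3

after 1 — timeout(2): n2:cand/t1/[-]
after 2 — deliver 2→0: n0:foll/t1/[-]
after 3 — deliver 0→2: n2:lead/t1/[-]
after 4 — propose(2,'s'): n2:lead/t1/[s]
after 5 — deliver 2→0: n0:foll/t1/[s]
after 6 — deliver 0→2: ·
after 7 — deliver 2→1: n1:foll/t1/[-]
after 8 — deliver 1→2: ·
after 9 — timeout(1): n1:cand/t2/[-]
after 10 — deliver 1→2: n2:foll/t2/[s]
after 11 — deliver 2→1: ·
after 12 — deliver 2→1: n1:lead/t2/[-]
after 13 — timeout(2): n2:cand/t3/[s]
after 14 — propose(0,'w'): ·
after 15 — deliver 0→2: ·
after 16 — deliver 2→0: n0:foll/t3/[s]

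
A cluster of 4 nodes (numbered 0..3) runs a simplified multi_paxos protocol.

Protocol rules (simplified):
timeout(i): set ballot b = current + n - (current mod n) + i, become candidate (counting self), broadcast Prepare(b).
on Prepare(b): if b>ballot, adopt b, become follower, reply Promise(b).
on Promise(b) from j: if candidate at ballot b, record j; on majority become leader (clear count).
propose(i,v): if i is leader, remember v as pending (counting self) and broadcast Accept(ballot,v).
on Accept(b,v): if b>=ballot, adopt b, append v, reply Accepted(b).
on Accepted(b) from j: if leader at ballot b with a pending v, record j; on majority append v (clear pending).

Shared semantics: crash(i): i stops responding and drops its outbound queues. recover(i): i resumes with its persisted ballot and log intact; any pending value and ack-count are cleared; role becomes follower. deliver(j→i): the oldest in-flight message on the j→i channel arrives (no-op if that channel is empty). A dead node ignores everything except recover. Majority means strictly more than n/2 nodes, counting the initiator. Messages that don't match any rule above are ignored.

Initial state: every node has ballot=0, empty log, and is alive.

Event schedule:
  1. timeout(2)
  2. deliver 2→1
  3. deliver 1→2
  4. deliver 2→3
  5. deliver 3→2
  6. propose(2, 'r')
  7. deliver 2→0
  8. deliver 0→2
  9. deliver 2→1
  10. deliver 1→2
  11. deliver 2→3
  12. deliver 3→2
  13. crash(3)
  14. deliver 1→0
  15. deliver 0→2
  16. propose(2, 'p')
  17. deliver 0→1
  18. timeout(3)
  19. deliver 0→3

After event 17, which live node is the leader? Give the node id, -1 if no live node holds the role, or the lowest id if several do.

2

after 1 — timeout(2): n2:cand/b6/[-]
after 2 — deliver 2→1: n1:foll/b6/[-]
after 3 — deliver 1→2: ·
after 4 — deliver 2→3: n3:foll/b6/[-]
after 5 — deliver 3→2: n2:lead/b6/[-]
after 6 — propose(2,'r'): ·
after 7 — deliver 2→0: n0:foll/b6/[-]
after 8 — deliver 0→2: ·
after 9 — deliver 2→1: n1:foll/b6/[r]
after 10 — deliver 1→2: ·
after 11 — deliver 2→3: n3:foll/b6/[r]
after 12 — deliver 3→2: n2:lead/b6/[r]
after 13 — crash(3): n3:✗foll/b6/[r]
after 14 — deliver 1→0: ·
after 15 — deliver 0→2: ·
after 16 — propose(2,'p'): ·
after 17 — deliver 0→1: ·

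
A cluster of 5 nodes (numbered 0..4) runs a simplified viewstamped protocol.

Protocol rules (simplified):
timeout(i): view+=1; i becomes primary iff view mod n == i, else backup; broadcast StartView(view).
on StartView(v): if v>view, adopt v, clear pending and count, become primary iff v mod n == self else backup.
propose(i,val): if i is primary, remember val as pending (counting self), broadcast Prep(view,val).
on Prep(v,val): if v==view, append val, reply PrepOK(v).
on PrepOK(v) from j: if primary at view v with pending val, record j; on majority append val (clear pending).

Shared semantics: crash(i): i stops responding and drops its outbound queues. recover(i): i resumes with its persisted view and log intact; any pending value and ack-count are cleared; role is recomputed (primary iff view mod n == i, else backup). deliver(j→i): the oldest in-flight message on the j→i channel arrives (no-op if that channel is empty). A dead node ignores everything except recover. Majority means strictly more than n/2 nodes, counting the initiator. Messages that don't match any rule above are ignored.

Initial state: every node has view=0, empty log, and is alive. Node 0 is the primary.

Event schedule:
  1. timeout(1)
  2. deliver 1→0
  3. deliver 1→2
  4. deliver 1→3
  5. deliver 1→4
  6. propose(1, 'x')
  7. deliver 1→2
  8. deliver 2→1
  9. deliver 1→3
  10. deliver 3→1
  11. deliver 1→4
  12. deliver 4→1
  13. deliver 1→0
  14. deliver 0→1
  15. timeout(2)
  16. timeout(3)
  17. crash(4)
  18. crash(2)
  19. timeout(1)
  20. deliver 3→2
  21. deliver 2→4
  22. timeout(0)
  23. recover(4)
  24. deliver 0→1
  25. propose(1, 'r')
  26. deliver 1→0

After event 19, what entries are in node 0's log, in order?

e1 timeout(1): 1[prim,v=1,-]
e2 deliver 1→0: 0[back,v=1,-]
e3 deliver 1→2: 2[back,v=1,-]
e4 deliver 1→3: 3[back,v=1,-]
e5 deliver 1→4: 4[back,v=1,-]
e6 propose(1,'x'): ·
e7 deliver 1→2: 2[back,v=1,x]
e8 deliver 2→1: ·
e9 deliver 1→3: 3[back,v=1,x]
e10 deliver 3→1: 1[prim,v=1,x]
e11 deliver 1→4: 4[back,v=1,x]
e12 deliver 4→1: ·
e13 deliver 1→0: 0[back,v=1,x]
e14 deliver 0→1: ·
e15 timeout(2): 2[prim,v=2,x]
e16 timeout(3): 3[back,v=2,x]
e17 crash(4): 4[✗back,v=1,x]
e18 crash(2): 2[✗prim,v=2,x]
e19 timeout(1): 1[back,v=2,x]

x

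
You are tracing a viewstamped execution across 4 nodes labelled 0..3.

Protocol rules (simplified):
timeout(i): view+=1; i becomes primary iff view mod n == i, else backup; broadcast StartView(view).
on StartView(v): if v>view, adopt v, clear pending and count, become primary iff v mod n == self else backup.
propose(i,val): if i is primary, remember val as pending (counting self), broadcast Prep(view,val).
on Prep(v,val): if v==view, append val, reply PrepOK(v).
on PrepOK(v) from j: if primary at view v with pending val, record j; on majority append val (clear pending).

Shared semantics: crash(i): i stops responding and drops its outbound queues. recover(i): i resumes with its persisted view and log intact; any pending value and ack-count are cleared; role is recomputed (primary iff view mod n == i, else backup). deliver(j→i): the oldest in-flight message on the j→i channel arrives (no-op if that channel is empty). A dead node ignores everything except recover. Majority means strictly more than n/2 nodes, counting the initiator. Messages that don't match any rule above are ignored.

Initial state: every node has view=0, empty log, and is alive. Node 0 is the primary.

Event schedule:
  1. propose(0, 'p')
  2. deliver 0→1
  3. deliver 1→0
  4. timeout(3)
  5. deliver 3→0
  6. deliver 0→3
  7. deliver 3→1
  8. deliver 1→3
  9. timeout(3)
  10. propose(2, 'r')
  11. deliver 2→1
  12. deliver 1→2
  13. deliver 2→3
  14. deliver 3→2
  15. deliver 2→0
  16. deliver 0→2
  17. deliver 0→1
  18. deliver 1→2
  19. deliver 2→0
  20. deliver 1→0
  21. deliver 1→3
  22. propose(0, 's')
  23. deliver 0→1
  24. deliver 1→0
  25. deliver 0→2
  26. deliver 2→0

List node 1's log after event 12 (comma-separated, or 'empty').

step 1 propose(0,'p'): —
step 2 deliver 0→1: 1={back,v=0,log=p}
step 3 deliver 1→0: —
step 4 timeout(3): 3={back,v=1,log=-}
step 5 deliver 3→0: 0={back,v=1,log=-}
step 6 deliver 0→3: —
step 7 deliver 3→1: 1={prim,v=1,log=p}
step 8 deliver 1→3: —
step 9 timeout(3): 3={back,v=2,log=-}
step 10 propose(2,'r'): —
step 11 deliver 2→1: —
step 12 deliver 1→2: —

p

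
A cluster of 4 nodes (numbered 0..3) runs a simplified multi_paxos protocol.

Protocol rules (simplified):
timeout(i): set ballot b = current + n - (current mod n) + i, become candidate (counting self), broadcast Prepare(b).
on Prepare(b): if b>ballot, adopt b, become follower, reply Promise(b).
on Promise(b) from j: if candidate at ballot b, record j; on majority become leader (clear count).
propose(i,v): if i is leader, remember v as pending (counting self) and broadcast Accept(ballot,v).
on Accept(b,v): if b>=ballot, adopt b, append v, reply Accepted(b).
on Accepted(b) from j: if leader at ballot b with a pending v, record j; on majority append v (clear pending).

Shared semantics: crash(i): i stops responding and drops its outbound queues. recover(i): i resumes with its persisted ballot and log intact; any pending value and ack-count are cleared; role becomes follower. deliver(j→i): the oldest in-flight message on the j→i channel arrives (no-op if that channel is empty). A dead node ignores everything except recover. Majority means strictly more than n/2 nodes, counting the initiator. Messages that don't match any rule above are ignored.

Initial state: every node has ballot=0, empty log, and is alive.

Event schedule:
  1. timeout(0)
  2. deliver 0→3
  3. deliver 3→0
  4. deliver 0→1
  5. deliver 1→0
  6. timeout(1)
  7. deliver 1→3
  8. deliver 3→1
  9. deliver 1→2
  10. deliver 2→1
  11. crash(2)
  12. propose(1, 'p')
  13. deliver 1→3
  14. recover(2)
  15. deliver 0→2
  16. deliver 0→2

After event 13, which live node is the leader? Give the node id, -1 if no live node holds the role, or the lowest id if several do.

0

after 1 — timeout(0): n0:cand/b4/[-]
after 2 — deliver 0→3: n3:foll/b4/[-]
after 3 — deliver 3→0: ·
after 4 — deliver 0→1: n1:foll/b4/[-]
after 5 — deliver 1→0: n0:lead/b4/[-]
after 6 — timeout(1): n1:cand/b9/[-]
after 7 — deliver 1→3: n3:foll/b9/[-]
after 8 — deliver 3→1: ·
after 9 — deliver 1→2: n2:foll/b9/[-]
after 10 — deliver 2→1: n1:lead/b9/[-]
after 11 — crash(2): n2:✗foll/b9/[-]
after 12 — propose(1,'p'): ·
after 13 — deliver 1→3: n3:foll/b9/[p]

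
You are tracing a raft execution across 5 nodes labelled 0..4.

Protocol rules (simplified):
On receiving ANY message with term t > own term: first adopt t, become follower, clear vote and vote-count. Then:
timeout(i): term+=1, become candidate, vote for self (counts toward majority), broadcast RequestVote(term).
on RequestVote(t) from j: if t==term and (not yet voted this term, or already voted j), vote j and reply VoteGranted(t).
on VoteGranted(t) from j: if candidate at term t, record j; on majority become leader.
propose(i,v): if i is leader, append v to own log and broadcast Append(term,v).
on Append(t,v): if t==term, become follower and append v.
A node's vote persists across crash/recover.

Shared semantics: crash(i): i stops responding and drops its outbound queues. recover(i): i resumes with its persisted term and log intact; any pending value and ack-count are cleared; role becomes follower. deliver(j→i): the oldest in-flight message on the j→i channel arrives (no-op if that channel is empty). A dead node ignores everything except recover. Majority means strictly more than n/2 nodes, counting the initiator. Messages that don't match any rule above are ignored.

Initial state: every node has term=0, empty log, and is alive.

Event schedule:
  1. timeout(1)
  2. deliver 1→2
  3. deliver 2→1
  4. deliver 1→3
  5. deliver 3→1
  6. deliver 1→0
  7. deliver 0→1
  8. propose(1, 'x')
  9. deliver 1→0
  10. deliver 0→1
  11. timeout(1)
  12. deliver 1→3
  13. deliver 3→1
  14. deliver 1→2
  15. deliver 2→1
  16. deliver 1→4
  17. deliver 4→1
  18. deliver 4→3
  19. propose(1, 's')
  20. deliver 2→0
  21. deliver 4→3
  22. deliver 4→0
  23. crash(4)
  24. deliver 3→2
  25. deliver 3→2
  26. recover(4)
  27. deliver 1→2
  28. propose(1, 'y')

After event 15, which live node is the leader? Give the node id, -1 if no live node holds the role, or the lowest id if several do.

after 1 — timeout(1): n1:cand/t1/[-]
after 2 — deliver 1→2: n2:foll/t1/[-]
after 3 — deliver 2→1: ·
after 4 — deliver 1→3: n3:foll/t1/[-]
after 5 — deliver 3→1: n1:lead/t1/[-]
after 6 — deliver 1→0: n0:foll/t1/[-]
after 7 — deliver 0→1: ·
after 8 — propose(1,'x'): n1:lead/t1/[x]
after 9 — deliver 1→0: n0:foll/t1/[x]
after 10 — deliver 0→1: ·
after 11 — timeout(1): n1:cand/t2/[x]
after 12 — deliver 1→3: n3:foll/t1/[x]
after 13 — deliver 3→1: ·
after 14 — deliver 1→2: n2:foll/t1/[x]
after 15 — deliver 2→1: ·

-1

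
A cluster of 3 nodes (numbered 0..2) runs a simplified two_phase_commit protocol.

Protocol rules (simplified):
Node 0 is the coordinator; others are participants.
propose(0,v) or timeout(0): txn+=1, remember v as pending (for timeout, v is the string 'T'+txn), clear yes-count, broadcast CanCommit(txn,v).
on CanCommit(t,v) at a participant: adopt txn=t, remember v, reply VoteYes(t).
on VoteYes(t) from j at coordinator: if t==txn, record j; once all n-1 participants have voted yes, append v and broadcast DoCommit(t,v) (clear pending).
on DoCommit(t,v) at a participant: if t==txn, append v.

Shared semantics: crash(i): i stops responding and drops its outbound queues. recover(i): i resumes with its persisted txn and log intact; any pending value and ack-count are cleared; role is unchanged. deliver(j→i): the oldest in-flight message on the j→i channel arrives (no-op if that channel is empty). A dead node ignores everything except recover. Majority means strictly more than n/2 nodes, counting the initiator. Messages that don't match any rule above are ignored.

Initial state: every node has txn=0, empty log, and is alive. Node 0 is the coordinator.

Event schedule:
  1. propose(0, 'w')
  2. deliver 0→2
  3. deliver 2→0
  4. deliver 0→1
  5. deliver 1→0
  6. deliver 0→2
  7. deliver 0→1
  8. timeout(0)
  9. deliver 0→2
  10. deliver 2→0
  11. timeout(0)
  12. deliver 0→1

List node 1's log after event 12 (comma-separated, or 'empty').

step 1 propose(0,'w'): 0={coor,t=1,log=-}
step 2 deliver 0→2: 2={part,t=1,log=-}
step 3 deliver 2→0: —
step 4 deliver 0→1: 1={part,t=1,log=-}
step 5 deliver 1→0: 0={coor,t=1,log=w}
step 6 deliver 0→2: 2={part,t=1,log=w}
step 7 deliver 0→1: 1={part,t=1,log=w}
step 8 timeout(0): 0={coor,t=2,log=w}
step 9 deliver 0→2: 2={part,t=2,log=w}
step 10 deliver 2→0: —
step 11 timeout(0): 0={coor,t=3,log=w}
step 12 deliver 0→1: 1={part,t=2,log=w}

w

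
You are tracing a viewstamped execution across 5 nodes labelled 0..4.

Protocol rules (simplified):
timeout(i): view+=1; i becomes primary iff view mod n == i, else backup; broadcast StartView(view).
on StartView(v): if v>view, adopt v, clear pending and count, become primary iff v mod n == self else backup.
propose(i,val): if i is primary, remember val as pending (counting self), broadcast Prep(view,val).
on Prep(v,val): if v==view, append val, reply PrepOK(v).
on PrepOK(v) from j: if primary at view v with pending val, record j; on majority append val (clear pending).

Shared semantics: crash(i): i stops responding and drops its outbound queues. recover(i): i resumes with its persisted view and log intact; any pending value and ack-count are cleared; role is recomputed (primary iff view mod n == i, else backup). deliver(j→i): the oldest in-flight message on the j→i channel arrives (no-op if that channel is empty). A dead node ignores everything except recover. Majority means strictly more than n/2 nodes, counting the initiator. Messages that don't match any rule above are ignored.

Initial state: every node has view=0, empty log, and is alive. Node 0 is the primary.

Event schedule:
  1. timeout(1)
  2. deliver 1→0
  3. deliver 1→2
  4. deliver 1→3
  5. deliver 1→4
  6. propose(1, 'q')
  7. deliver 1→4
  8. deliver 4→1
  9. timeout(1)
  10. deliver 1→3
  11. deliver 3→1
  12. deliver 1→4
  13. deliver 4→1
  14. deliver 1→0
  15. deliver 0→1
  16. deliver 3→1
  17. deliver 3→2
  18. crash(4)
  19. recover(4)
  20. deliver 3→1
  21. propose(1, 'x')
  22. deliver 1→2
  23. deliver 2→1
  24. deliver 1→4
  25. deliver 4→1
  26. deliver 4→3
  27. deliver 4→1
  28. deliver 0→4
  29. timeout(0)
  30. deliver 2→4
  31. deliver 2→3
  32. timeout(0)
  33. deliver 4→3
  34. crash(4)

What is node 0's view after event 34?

[1] timeout(1) → N1(prim v1 [-])
[2] deliver 1→0 → N0(back v1 [-])
[3] deliver 1→2 → N2(back v1 [-])
[4] deliver 1→3 → N3(back v1 [-])
[5] deliver 1→4 → N4(back v1 [-])
[6] propose(1,'q') → ∅
[7] deliver 1→4 → N4(back v1 [q])
[8] deliver 4→1 → ∅
[9] timeout(1) → N1(back v2 [-])
[10] deliver 1→3 → N3(back v1 [q])
[11] deliver 3→1 → ∅
[12] deliver 1→4 → N4(back v2 [q])
[13] deliver 4→1 → ∅
[14] deliver 1→0 → N0(back v1 [q])
[15] deliver 0→1 → ∅
[16] deliver 3→1 → ∅
[17] deliver 3→2 → ∅
[18] crash(4) → N4(✗back v2 [q])
[19] recover(4) → N4(back v2 [q])
[20] deliver 3→1 → ∅
[21] propose(1,'x') → ∅
[22] deliver 1→2 → N2(back v1 [q])
[23] deliver 2→1 → ∅
[24] deliver 1→4 → ∅
[25] deliver 4→1 → ∅
[26] deliver 4→3 → ∅
[27] deliver 4→1 → ∅
[28] deliver 0→4 → ∅
[29] timeout(0) → N0(back v2 [q])
[30] deliver 2→4 → ∅
[31] deliver 2→3 → ∅
[32] timeout(0) → N0(back v3 [q])
[33] deliver 4→3 → ∅
[34] crash(4) → N4(✗back v2 [q])

3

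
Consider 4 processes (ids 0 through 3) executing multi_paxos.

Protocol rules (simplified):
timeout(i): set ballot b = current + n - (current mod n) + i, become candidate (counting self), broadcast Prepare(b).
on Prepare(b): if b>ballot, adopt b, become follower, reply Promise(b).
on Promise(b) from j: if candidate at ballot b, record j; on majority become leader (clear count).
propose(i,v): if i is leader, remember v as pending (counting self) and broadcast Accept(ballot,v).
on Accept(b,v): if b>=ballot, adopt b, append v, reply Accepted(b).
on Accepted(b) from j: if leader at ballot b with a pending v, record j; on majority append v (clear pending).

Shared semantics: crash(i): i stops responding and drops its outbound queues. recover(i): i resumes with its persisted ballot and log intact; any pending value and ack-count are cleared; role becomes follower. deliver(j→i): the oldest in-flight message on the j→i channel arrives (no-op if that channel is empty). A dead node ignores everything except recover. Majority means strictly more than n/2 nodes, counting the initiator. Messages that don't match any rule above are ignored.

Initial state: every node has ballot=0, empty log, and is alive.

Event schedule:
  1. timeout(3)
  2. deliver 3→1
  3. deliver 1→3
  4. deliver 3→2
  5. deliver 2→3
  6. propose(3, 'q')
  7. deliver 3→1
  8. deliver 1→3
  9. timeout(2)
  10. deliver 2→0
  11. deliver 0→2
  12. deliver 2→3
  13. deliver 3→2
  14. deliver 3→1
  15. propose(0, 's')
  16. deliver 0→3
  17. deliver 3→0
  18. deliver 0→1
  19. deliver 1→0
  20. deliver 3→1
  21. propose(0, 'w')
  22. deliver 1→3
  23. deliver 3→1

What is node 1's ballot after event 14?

7

after 1 — timeout(3): n3:cand/b7/[-]
after 2 — deliver 3→1: n1:foll/b7/[-]
after 3 — deliver 1→3: ·
after 4 — deliver 3→2: n2:foll/b7/[-]
after 5 — deliver 2→3: n3:lead/b7/[-]
after 6 — propose(3,'q'): ·
after 7 — deliver 3→1: n1:foll/b7/[q]
after 8 — deliver 1→3: ·
after 9 — timeout(2): n2:cand/b10/[-]
after 10 — deliver 2→0: n0:foll/b10/[-]
after 11 — deliver 0→2: ·
after 12 — deliver 2→3: n3:foll/b10/[-]
after 13 — deliver 3→2: ·
after 14 — deliver 3→1: ·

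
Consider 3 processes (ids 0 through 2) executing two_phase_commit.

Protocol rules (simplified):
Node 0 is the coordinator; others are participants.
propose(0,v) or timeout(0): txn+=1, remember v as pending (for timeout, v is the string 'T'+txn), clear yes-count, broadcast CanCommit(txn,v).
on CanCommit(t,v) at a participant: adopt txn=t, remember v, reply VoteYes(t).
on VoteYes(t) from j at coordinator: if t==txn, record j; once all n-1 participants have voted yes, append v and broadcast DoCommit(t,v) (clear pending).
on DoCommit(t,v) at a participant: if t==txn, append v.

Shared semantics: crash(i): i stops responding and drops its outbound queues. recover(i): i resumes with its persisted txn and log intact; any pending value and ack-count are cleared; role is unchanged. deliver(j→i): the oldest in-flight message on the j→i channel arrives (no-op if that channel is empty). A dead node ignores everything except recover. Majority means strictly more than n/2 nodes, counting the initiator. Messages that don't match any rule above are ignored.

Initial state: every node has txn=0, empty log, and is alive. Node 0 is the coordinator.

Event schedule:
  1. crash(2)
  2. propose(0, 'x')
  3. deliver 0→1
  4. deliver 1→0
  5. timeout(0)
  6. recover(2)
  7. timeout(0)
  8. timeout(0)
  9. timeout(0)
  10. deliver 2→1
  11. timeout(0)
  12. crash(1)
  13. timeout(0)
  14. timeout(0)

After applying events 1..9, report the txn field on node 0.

5

after 1 — crash(2): n2:✗part/t0/[-]
after 2 — propose(0,'x'): n0:coor/t1/[-]
after 3 — deliver 0→1: n1:part/t1/[-]
after 4 — deliver 1→0: ·
after 5 — timeout(0): n0:coor/t2/[-]
after 6 — recover(2): n2:part/t0/[-]
after 7 — timeout(0): n0:coor/t3/[-]
after 8 — timeout(0): n0:coor/t4/[-]
after 9 — timeout(0): n0:coor/t5/[-]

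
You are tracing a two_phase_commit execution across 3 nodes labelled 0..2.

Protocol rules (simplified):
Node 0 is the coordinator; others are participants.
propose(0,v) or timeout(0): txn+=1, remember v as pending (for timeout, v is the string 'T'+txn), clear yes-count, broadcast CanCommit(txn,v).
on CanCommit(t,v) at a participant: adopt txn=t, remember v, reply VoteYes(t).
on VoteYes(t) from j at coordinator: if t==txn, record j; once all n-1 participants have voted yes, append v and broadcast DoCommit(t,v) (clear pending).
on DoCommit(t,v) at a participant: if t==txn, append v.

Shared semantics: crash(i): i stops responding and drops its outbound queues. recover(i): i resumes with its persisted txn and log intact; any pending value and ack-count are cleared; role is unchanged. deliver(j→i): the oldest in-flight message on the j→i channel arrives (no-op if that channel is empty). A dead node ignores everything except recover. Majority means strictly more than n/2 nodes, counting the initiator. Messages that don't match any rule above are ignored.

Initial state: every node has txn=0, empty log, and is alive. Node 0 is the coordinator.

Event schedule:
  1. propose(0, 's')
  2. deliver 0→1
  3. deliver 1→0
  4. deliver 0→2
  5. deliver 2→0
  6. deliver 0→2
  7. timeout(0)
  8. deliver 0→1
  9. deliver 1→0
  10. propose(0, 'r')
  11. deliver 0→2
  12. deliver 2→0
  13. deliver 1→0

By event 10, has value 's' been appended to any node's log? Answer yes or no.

1. propose(0,'s'):  <0:coor t1 ->
2. deliver 0→1:  <1:part t1 ->
3. deliver 1→0:  nop
4. deliver 0→2:  <2:part t1 ->
5. deliver 2→0:  <0:coor t1 s>
6. deliver 0→2:  <2:part t1 s>
7. timeout(0):  <0:coor t2 s>
8. deliver 0→1:  <1:part t1 s>
9. deliver 1→0:  nop
10. propose(0,'r'):  <0:coor t3 s>

yes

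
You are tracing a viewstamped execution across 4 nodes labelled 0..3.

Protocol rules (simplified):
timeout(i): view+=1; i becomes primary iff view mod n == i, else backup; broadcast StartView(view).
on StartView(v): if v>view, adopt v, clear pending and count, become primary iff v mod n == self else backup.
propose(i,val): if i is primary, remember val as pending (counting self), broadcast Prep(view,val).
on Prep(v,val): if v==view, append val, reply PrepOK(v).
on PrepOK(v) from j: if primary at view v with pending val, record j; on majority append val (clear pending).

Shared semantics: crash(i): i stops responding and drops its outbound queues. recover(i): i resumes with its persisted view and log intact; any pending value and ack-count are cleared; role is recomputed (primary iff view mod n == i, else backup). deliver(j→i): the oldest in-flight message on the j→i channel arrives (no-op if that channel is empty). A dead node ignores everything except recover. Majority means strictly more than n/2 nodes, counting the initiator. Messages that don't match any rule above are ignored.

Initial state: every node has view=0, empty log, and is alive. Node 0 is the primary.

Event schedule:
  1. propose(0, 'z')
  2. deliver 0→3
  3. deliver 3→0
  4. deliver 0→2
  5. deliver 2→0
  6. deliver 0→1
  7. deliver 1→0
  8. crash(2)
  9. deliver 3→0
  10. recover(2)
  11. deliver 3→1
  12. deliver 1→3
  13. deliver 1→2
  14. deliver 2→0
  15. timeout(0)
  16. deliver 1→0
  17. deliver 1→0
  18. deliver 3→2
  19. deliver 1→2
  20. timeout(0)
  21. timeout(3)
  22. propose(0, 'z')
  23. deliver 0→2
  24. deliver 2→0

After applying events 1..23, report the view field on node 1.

0

[1] propose(0,'z') → ∅
[2] deliver 0→3 → N3(back v0 [z])
[3] deliver 3→0 → ∅
[4] deliver 0→2 → N2(back v0 [z])
[5] deliver 2→0 → N0(prim v0 [z])
[6] deliver 0→1 → N1(back v0 [z])
[7] deliver 1→0 → ∅
[8] crash(2) → N2(✗back v0 [z])
[9] deliver 3→0 → ∅
[10] recover(2) → N2(back v0 [z])
[11] deliver 3→1 → ∅
[12] deliver 1→3 → ∅
[13] deliver 1→2 → ∅
[14] deliver 2→0 → ∅
[15] timeout(0) → N0(back v1 [z])
[16] deliver 1→0 → ∅
[17] deliver 1→0 → ∅
[18] deliver 3→2 → ∅
[19] deliver 1→2 → ∅
[20] timeout(0) → N0(back v2 [z])
[21] timeout(3) → N3(back v1 [z])
[22] propose(0,'z') → ∅
[23] deliver 0→2 → N2(back v1 [z])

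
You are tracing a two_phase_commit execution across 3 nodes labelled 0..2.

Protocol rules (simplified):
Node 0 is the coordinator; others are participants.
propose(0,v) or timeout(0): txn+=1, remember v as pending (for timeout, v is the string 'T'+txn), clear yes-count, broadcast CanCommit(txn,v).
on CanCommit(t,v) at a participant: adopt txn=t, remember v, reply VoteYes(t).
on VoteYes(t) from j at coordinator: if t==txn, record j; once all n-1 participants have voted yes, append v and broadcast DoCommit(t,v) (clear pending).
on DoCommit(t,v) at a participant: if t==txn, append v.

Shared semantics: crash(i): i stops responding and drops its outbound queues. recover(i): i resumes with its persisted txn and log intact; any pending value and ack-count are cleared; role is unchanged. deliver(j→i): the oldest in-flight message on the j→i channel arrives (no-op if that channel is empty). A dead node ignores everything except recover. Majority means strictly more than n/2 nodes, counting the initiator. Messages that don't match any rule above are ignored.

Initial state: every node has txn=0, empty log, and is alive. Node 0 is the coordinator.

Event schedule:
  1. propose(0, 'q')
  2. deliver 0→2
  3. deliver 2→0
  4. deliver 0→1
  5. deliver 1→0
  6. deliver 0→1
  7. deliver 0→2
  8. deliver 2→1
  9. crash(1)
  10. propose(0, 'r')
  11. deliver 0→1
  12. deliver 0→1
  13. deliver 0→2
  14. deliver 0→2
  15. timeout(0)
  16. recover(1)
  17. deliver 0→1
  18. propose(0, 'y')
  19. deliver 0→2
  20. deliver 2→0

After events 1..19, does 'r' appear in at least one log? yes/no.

no

step 1 propose(0,'q'): 0={coor,t=1,log=-}
step 2 deliver 0→2: 2={part,t=1,log=-}
step 3 deliver 2→0: —
step 4 deliver 0→1: 1={part,t=1,log=-}
step 5 deliver 1→0: 0={coor,t=1,log=q}
step 6 deliver 0→1: 1={part,t=1,log=q}
step 7 deliver 0→2: 2={part,t=1,log=q}
step 8 deliver 2→1: —
step 9 crash(1): 1={✗part,t=1,log=q}
step 10 propose(0,'r'): 0={coor,t=2,log=q}
step 11 deliver 0→1: —
step 12 deliver 0→1: —
step 13 deliver 0→2: 2={part,t=2,log=q}
step 14 deliver 0→2: —
step 15 timeout(0): 0={coor,t=3,log=q}
step 16 recover(1): 1={part,t=1,log=q}
step 17 deliver 0→1: 1={part,t=2,log=q}
step 18 propose(0,'y'): 0={coor,t=4,log=q}
step 19 deliver 0→2: 2={part,t=3,log=q}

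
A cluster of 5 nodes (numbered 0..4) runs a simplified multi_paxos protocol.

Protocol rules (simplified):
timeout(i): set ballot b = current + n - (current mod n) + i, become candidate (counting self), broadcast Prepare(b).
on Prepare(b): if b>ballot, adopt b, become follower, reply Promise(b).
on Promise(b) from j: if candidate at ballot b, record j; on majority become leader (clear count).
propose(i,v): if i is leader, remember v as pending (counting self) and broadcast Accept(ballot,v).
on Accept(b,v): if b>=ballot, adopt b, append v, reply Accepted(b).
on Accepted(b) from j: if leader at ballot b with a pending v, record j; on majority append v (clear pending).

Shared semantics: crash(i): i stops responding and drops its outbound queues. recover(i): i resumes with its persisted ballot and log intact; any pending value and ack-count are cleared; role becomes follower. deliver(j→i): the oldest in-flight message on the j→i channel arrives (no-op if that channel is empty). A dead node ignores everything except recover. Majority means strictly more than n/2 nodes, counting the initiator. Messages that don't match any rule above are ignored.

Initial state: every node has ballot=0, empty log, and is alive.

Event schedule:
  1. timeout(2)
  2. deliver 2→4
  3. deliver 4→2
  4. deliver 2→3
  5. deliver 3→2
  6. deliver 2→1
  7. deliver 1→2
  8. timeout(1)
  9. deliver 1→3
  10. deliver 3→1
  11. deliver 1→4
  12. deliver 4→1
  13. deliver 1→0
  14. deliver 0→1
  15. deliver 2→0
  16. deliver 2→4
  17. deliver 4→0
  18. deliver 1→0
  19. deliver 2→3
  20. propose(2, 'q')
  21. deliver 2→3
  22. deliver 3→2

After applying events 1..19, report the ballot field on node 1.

11

1. timeout(2):  <2:cand b7 ->
2. deliver 2→4:  <4:foll b7 ->
3. deliver 4→2:  nop
4. deliver 2→3:  <3:foll b7 ->
5. deliver 3→2:  <2:lead b7 ->
6. deliver 2→1:  <1:foll b7 ->
7. deliver 1→2:  nop
8. timeout(1):  <1:cand b11 ->
9. deliver 1→3:  <3:foll b11 ->
10. deliver 3→1:  nop
11. deliver 1→4:  <4:foll b11 ->
12. deliver 4→1:  <1:lead b11 ->
13. deliver 1→0:  <0:foll b11 ->
14. deliver 0→1:  nop
15. deliver 2→0:  nop
16. deliver 2→4:  nop
17. deliver 4→0:  nop
18. deliver 1→0:  nop
19. deliver 2→3:  nop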